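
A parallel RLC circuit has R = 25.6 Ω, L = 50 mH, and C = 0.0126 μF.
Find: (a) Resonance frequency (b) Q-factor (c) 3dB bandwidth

Step 1 — Resonance: ω₀ = 1/√(LC) = 1/√(0.05·1.26e-08) = 3.984e+04 rad/s.
Step 2 — f₀ = ω₀/(2π) = 6341 Hz.
Step 3 — Parallel Q: Q = R/(ω₀L) = 25.6/(3.984e+04·0.05) = 0.01285.
Step 4 — Bandwidth: Δω = ω₀/Q = 3.1e+06 rad/s; BW = Δω/(2π) = 4.934e+05 Hz.

(a) f₀ = 6341 Hz  (b) Q = 0.01285  (c) BW = 4.934e+05 Hz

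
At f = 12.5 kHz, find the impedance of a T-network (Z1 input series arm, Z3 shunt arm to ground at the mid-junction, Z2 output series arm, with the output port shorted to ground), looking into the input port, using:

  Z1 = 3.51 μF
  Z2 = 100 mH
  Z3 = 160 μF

Step 1 — Angular frequency: ω = 2π·f = 2π·1.25e+04 = 7.854e+04 rad/s.
Step 2 — Component impedances:
  Z1: Z = 1/(jωC) = -j/(ω·C) = 0 - j3.627 Ω
  Z2: Z = jωL = j·7.854e+04·0.1 = 0 + j7854 Ω
  Z3: Z = 1/(jωC) = -j/(ω·C) = 0 - j0.07958 Ω
Step 3 — With the output port shorted to ground, the output series arm Z2 runs from the junction to ground; the shunt arm Z3 also runs from the junction to ground. They appear in parallel: Z3 || Z2 = 0 - j0.07958 Ω.
Step 4 — Series with input arm Z1: Z_in = Z1 + (Z3 || Z2) = 0 - j3.707 Ω = 3.707∠-90.0° Ω.

Z = 0 - j3.707 Ω = 3.707∠-90.0° Ω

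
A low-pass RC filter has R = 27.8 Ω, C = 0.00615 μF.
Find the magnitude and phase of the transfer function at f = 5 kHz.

Step 1 — Angular frequency: ω = 2π·5000 = 3.142e+04 rad/s.
Step 2 — Transfer function: H(jω) = 1/(1 + jωRC).
Step 3 — Denominator: 1 + jωRC = 1 + j·3.142e+04·27.8·6.15e-09 = 1 + j0.005371.
Step 4 — H = 1 - j0.005371.
Step 5 — Magnitude: |H| = 1 (-0.0 dB); phase: φ = -0.3°.

|H| = 1 (-0.0 dB), φ = -0.3°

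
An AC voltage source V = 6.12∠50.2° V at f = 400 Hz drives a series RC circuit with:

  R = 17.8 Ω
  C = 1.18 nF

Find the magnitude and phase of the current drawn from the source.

Step 1 — Angular frequency: ω = 2π·f = 2π·400 = 2513 rad/s.
Step 2 — Component impedances:
  R: Z = R = 17.8 Ω
  C: Z = 1/(jωC) = -j/(ω·C) = 0 - j3.372e+05 Ω
Step 3 — Series combination: Z_total = R + C = 17.8 - j3.372e+05 Ω = 3.372e+05∠-90.0° Ω.
Step 4 — Source phasor: V = 6.12∠50.2° V = 3.917 + j4.702 V.
Step 5 — Ohm's law: I = V / Z_total = (3.917 + j4.702) / (17.8 - j3.372e+05) = -1.394e-05 + j1.162e-05 A.
Step 6 — Convert to polar: |I| = 1.815e-05 A, ∠I = 140.2°.

I = 1.815e-05∠140.2° A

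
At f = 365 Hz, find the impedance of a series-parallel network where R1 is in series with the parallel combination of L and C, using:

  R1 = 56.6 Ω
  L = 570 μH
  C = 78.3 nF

Step 1 — Angular frequency: ω = 2π·f = 2π·365 = 2293 rad/s.
Step 2 — Component impedances:
  R1: Z = R = 56.6 Ω
  L: Z = jωL = j·2293·0.00057 = 0 + j1.307 Ω
  C: Z = 1/(jωC) = -j/(ω·C) = 0 - j5569 Ω
Step 3 — Parallel branch: L || C = 1/(1/L + 1/C) = 0 + j1.308 Ω.
Step 4 — Series with R1: Z_total = R1 + (L || C) = 56.6 + j1.308 Ω = 56.62∠1.3° Ω.

Z = 56.6 + j1.308 Ω = 56.62∠1.3° Ω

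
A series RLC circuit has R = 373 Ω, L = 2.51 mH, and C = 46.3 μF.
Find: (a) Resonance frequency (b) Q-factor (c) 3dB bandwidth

Step 1 — Resonance condition Im(Z)=0 gives ω₀ = 1/√(LC).
Step 2 — ω₀ = 1/√(0.00251·4.63e-05) = 2933 rad/s.
Step 3 — f₀ = ω₀/(2π) = 466.9 Hz.
Step 4 — Series Q: Q = ω₀L/R = 2933·0.00251/373 = 0.01974.
Step 5 — 3dB bandwidth: Δω = ω₀/Q = 1.486e+05 rad/s; BW = Δω/(2π) = 2.365e+04 Hz.

(a) f₀ = 466.9 Hz  (b) Q = 0.01974  (c) BW = 2.365e+04 Hz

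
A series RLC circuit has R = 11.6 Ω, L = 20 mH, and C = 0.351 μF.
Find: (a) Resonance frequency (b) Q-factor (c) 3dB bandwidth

Step 1 — Resonance condition Im(Z)=0 gives ω₀ = 1/√(LC).
Step 2 — ω₀ = 1/√(0.02·3.51e-07) = 1.194e+04 rad/s.
Step 3 — f₀ = ω₀/(2π) = 1900 Hz.
Step 4 — Series Q: Q = ω₀L/R = 1.194e+04·0.02/11.6 = 20.58.
Step 5 — 3dB bandwidth: Δω = ω₀/Q = 580 rad/s; BW = Δω/(2π) = 92.31 Hz.

(a) f₀ = 1900 Hz  (b) Q = 20.58  (c) BW = 92.31 Hz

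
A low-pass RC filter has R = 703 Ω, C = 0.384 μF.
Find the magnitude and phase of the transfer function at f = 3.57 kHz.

Step 1 — Angular frequency: ω = 2π·3570 = 2.243e+04 rad/s.
Step 2 — Transfer function: H(jω) = 1/(1 + jωRC).
Step 3 — Denominator: 1 + jωRC = 1 + j·2.243e+04·703·3.84e-07 = 1 + j6.055.
Step 4 — H = 0.02655 - j0.1608.
Step 5 — Magnitude: |H| = 0.1629 (-15.8 dB); phase: φ = -80.6°.

|H| = 0.1629 (-15.8 dB), φ = -80.6°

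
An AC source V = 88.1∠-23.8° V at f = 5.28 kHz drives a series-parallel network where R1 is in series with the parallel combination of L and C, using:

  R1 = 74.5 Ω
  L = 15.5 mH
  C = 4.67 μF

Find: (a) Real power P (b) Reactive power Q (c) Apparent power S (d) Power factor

Step 1 — Angular frequency: ω = 2π·f = 2π·5280 = 3.318e+04 rad/s.
Step 2 — Component impedances:
  R1: Z = R = 74.5 Ω
  L: Z = jωL = j·3.318e+04·0.0155 = 0 + j514.2 Ω
  C: Z = 1/(jωC) = -j/(ω·C) = 0 - j6.455 Ω
Step 3 — Parallel branch: L || C = 1/(1/L + 1/C) = 0 - j6.537 Ω.
Step 4 — Series with R1: Z_total = R1 + (L || C) = 74.5 - j6.537 Ω = 74.79∠-5.0° Ω.
Step 5 — Source phasor: V = 88.1∠-23.8° V = 80.61 - j35.55 V.
Step 6 — Current: I = V / Z = 1.115 - j0.3794 A = 1.178∠-18.8° A.
Step 7 — Complex power: S = V·I* = 103.4 - j9.071 VA.
Step 8 — Real power: P = Re(S) = 103.4 W.
Step 9 — Reactive power: Q = Im(S) = -9.071 VAR.
Step 10 — Apparent power: |S| = 103.8 VA.
Step 11 — Power factor: PF = P/|S| = 0.9962 (leading).

(a) P = 103.4 W  (b) Q = -9.071 VAR  (c) S = 103.8 VA  (d) PF = 0.9962 (leading)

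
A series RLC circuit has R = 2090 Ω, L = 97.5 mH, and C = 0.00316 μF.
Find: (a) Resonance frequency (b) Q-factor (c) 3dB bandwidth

Step 1 — Resonance condition Im(Z)=0 gives ω₀ = 1/√(LC).
Step 2 — ω₀ = 1/√(0.0975·3.16e-09) = 5.697e+04 rad/s.
Step 3 — f₀ = ω₀/(2π) = 9067 Hz.
Step 4 — Series Q: Q = ω₀L/R = 5.697e+04·0.0975/2090 = 2.658.
Step 5 — 3dB bandwidth: Δω = ω₀/Q = 2.144e+04 rad/s; BW = Δω/(2π) = 3412 Hz.

(a) f₀ = 9067 Hz  (b) Q = 2.658  (c) BW = 3412 Hz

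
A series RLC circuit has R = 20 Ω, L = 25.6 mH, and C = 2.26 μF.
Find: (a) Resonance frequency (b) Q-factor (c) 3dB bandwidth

Step 1 — Resonance condition Im(Z)=0 gives ω₀ = 1/√(LC).
Step 2 — ω₀ = 1/√(0.0256·2.26e-06) = 4157 rad/s.
Step 3 — f₀ = ω₀/(2π) = 661.7 Hz.
Step 4 — Series Q: Q = ω₀L/R = 4157·0.0256/20 = 5.322.
Step 5 — 3dB bandwidth: Δω = ω₀/Q = 781.2 rad/s; BW = Δω/(2π) = 124.3 Hz.

(a) f₀ = 661.7 Hz  (b) Q = 5.322  (c) BW = 124.3 Hz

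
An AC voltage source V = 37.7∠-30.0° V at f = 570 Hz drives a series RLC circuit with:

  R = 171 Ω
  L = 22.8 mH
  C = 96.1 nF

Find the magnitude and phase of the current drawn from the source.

Step 1 — Angular frequency: ω = 2π·f = 2π·570 = 3581 rad/s.
Step 2 — Component impedances:
  R: Z = R = 171 Ω
  L: Z = jωL = j·3581·0.0228 = 0 + j81.66 Ω
  C: Z = 1/(jωC) = -j/(ω·C) = 0 - j2906 Ω
Step 3 — Series combination: Z_total = R + L + C = 171 - j2824 Ω = 2829∠-86.5° Ω.
Step 4 — Source phasor: V = 37.7∠-30.0° V = 32.65 - j18.85 V.
Step 5 — Ohm's law: I = V / Z_total = (32.65 - j18.85) / (171 - j2824) = 0.007348 + j0.01112 A.
Step 6 — Convert to polar: |I| = 0.01333 A, ∠I = 56.5°.

I = 0.01333∠56.5° A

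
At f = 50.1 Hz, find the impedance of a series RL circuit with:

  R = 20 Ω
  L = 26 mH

Step 1 — Angular frequency: ω = 2π·f = 2π·50.1 = 314.8 rad/s.
Step 2 — Component impedances:
  R: Z = R = 20 Ω
  L: Z = jωL = j·314.8·0.026 = 0 + j8.184 Ω
Step 3 — Series combination: Z_total = R + L = 20 + j8.184 Ω = 21.61∠22.3° Ω.

Z = 20 + j8.184 Ω = 21.61∠22.3° Ω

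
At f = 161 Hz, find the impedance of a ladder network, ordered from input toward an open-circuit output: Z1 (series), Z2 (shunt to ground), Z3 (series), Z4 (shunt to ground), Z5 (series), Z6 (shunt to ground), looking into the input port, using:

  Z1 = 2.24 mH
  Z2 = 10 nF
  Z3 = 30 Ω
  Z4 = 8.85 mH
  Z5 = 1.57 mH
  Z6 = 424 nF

Step 1 — Angular frequency: ω = 2π·f = 2π·161 = 1012 rad/s.
Step 2 — Component impedances:
  Z1: Z = jωL = j·1012·0.00224 = 0 + j2.266 Ω
  Z2: Z = 1/(jωC) = -j/(ω·C) = 0 - j9.885e+04 Ω
  Z3: Z = R = 30 Ω
  Z4: Z = jωL = j·1012·0.00885 = 0 + j8.953 Ω
  Z5: Z = jωL = j·1012·0.00157 = 0 + j1.588 Ω
  Z6: Z = 1/(jωC) = -j/(ω·C) = 0 - j2331 Ω
Step 3 — Ladder network (open output): work backward from the far end, alternating series and parallel combinations. Z_in = 30.01 + j11.24 Ω = 32.04∠20.5° Ω.

Z = 30.01 + j11.24 Ω = 32.04∠20.5° Ω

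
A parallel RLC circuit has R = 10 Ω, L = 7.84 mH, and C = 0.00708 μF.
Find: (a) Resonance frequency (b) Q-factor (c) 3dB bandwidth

Step 1 — Resonance: ω₀ = 1/√(LC) = 1/√(0.00784·7.08e-09) = 1.342e+05 rad/s.
Step 2 — f₀ = ω₀/(2π) = 2.136e+04 Hz.
Step 3 — Parallel Q: Q = R/(ω₀L) = 10/(1.342e+05·0.00784) = 0.009503.
Step 4 — Bandwidth: Δω = ω₀/Q = 1.412e+07 rad/s; BW = Δω/(2π) = 2.248e+06 Hz.

(a) f₀ = 2.136e+04 Hz  (b) Q = 0.009503  (c) BW = 2.248e+06 Hz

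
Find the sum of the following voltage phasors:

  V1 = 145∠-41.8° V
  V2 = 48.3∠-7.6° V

Step 1 — Convert each phasor to rectangular form:
  V1 = 145·(cos(-41.8°) + j·sin(-41.8°)) = 108.1 - j96.65 V
  V2 = 48.3·(cos(-7.6°) + j·sin(-7.6°)) = 47.88 - j6.388 V
Step 2 — Sum components: V_total = 156 - j103 V.
Step 3 — Convert to polar: |V_total| = 186.9 V, ∠V_total = -33.4°.

V_total = 186.9∠-33.4° V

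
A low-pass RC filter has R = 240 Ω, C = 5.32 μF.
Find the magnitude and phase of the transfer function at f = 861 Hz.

Step 1 — Angular frequency: ω = 2π·861 = 5410 rad/s.
Step 2 — Transfer function: H(jω) = 1/(1 + jωRC).
Step 3 — Denominator: 1 + jωRC = 1 + j·5410·240·5.32e-06 = 1 + j6.907.
Step 4 — H = 0.02053 - j0.1418.
Step 5 — Magnitude: |H| = 0.1433 (-16.9 dB); phase: φ = -81.8°.

|H| = 0.1433 (-16.9 dB), φ = -81.8°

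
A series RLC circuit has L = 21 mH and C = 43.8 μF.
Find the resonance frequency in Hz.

Step 1 — Resonance condition Im(Z)=0 gives ω₀ = 1/√(LC).
Step 2 — ω₀ = 1/√(0.021·4.38e-05) = 1043 rad/s.
Step 3 — f₀ = ω₀/(2π) = 165.9 Hz.

f₀ = 165.9 Hz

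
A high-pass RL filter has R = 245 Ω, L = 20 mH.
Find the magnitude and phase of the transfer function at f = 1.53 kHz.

Step 1 — Angular frequency: ω = 2π·1530 = 9613 rad/s.
Step 2 — Transfer function: H(jω) = jωL/(R + jωL).
Step 3 — Numerator jωL = j·192.3; denominator R + jωL = 245 + j192.3.
Step 4 — H = 0.3811 + j0.4857.
Step 5 — Magnitude: |H| = 0.6174 (-4.2 dB); phase: φ = 51.9°.

|H| = 0.6174 (-4.2 dB), φ = 51.9°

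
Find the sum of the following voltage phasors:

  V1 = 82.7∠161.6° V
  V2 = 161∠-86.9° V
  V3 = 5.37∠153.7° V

Step 1 — Convert each phasor to rectangular form:
  V1 = 82.7·(cos(161.6°) + j·sin(161.6°)) = -78.47 + j26.1 V
  V2 = 161·(cos(-86.9°) + j·sin(-86.9°)) = 8.707 - j160.8 V
  V3 = 5.37·(cos(153.7°) + j·sin(153.7°)) = -4.814 + j2.379 V
Step 2 — Sum components: V_total = -74.58 - j132.3 V.
Step 3 — Convert to polar: |V_total| = 151.9 V, ∠V_total = -119.4°.

V_total = 151.9∠-119.4° V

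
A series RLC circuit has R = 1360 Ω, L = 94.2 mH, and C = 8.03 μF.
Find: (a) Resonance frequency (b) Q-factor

Step 1 — Resonance condition Im(Z)=0 gives ω₀ = 1/√(LC).
Step 2 — ω₀ = 1/√(0.0942·8.03e-06) = 1150 rad/s.
Step 3 — f₀ = ω₀/(2π) = 183 Hz.
Step 4 — Series Q: Q = ω₀L/R = 1150·0.0942/1360 = 0.07964.

(a) f₀ = 183 Hz  (b) Q = 0.07964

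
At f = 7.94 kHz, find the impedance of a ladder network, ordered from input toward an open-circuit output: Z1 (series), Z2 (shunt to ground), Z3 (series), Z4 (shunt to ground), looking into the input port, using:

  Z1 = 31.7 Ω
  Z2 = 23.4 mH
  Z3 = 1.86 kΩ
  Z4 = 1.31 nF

Step 1 — Angular frequency: ω = 2π·f = 2π·7940 = 4.989e+04 rad/s.
Step 2 — Component impedances:
  Z1: Z = R = 31.7 Ω
  Z2: Z = jωL = j·4.989e+04·0.0234 = 0 + j1167 Ω
  Z3: Z = R = 1860 Ω
  Z4: Z = 1/(jωC) = -j/(ω·C) = 0 - j1.53e+04 Ω
Step 3 — Ladder network (open output): work backward from the far end, alternating series and parallel combinations. Z_in = 44.17 + j1262 Ω = 1263∠88.0° Ω.

Z = 44.17 + j1262 Ω = 1263∠88.0° Ω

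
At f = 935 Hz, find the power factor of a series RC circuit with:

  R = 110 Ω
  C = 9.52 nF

Step 1 — Angular frequency: ω = 2π·f = 2π·935 = 5875 rad/s.
Step 2 — Component impedances:
  R: Z = R = 110 Ω
  C: Z = 1/(jωC) = -j/(ω·C) = 0 - j1.788e+04 Ω
Step 3 — Series combination: Z_total = R + C = 110 - j1.788e+04 Ω = 1.788e+04∠-89.6° Ω.
Step 4 — Power factor: PF = cos(φ) = Re(Z)/|Z| = 110/1.788e+04 = 0.006152.
Step 5 — Type: Im(Z) = -1.788e+04 ⇒ leading (phase φ = -89.6°).

PF = 0.006152 (leading, φ = -89.6°)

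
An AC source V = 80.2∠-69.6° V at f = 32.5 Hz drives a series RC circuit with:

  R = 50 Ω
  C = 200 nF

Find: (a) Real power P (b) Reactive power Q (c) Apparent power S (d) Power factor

Step 1 — Angular frequency: ω = 2π·f = 2π·32.5 = 204.2 rad/s.
Step 2 — Component impedances:
  R: Z = R = 50 Ω
  C: Z = 1/(jωC) = -j/(ω·C) = 0 - j2.449e+04 Ω
Step 3 — Series combination: Z_total = R + C = 50 - j2.449e+04 Ω = 2.449e+04∠-89.9° Ω.
Step 4 — Source phasor: V = 80.2∠-69.6° V = 27.96 - j75.17 V.
Step 5 — Current: I = V / Z = 0.003072 + j0.001135 A = 0.003275∠20.3° A.
Step 6 — Complex power: S = V·I* = 0.0005364 - j0.2627 VA.
Step 7 — Real power: P = Re(S) = 0.0005364 W.
Step 8 — Reactive power: Q = Im(S) = -0.2627 VAR.
Step 9 — Apparent power: |S| = 0.2627 VA.
Step 10 — Power factor: PF = P/|S| = 0.002042 (leading).

(a) P = 0.0005364 W  (b) Q = -0.2627 VAR  (c) S = 0.2627 VA  (d) PF = 0.002042 (leading)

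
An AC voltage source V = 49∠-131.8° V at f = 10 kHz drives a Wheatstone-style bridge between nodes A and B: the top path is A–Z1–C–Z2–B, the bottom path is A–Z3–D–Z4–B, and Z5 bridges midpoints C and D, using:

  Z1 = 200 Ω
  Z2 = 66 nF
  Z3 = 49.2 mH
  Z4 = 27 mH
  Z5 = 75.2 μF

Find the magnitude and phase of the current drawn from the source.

Step 1 — Angular frequency: ω = 2π·f = 2π·1e+04 = 6.283e+04 rad/s.
Step 2 — Component impedances:
  Z1: Z = R = 200 Ω
  Z2: Z = 1/(jωC) = -j/(ω·C) = 0 - j241.1 Ω
  Z3: Z = jωL = j·6.283e+04·0.0492 = 0 + j3091 Ω
  Z4: Z = jωL = j·6.283e+04·0.027 = 0 + j1696 Ω
  Z5: Z = 1/(jωC) = -j/(ω·C) = 0 - j0.2116 Ω
Step 3 — Bridge requires nodal analysis (the Z5 bridge couples midpoints C and D, so the two paths cannot be reduced to a simple series/parallel combination). Setting node B to ground and injecting 1 A at node A, the 3-node admittance system at A, C, D solves to V_A = Z_AB = 199.2 - j268.2 Ω = 334.1∠-53.4° Ω.
Step 4 — Source phasor: V = 49∠-131.8° V = -32.66 - j36.53 V.
Step 5 — Ohm's law: I = V / Z_total = (-32.66 - j36.53) / (199.2 - j268.2) = 0.02951 - j0.1437 A.
Step 6 — Convert to polar: |I| = 0.1467 A, ∠I = -78.4°.

I = 0.1467∠-78.4° A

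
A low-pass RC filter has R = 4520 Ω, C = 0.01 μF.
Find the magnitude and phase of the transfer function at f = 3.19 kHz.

Step 1 — Angular frequency: ω = 2π·3190 = 2.004e+04 rad/s.
Step 2 — Transfer function: H(jω) = 1/(1 + jωRC).
Step 3 — Denominator: 1 + jωRC = 1 + j·2.004e+04·4520·1e-08 = 1 + j0.906.
Step 4 — H = 0.5492 - j0.4976.
Step 5 — Magnitude: |H| = 0.7411 (-2.6 dB); phase: φ = -42.2°.

|H| = 0.7411 (-2.6 dB), φ = -42.2°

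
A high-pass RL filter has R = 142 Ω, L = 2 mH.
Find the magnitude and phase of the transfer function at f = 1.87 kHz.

Step 1 — Angular frequency: ω = 2π·1870 = 1.175e+04 rad/s.
Step 2 — Transfer function: H(jω) = jωL/(R + jωL).
Step 3 — Numerator jωL = j·23.5; denominator R + jωL = 142 + j23.5.
Step 4 — H = 0.02666 + j0.1611.
Step 5 — Magnitude: |H| = 0.1633 (-15.7 dB); phase: φ = 80.6°.

|H| = 0.1633 (-15.7 dB), φ = 80.6°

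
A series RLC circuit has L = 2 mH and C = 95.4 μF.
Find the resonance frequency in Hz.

Step 1 — Resonance condition Im(Z)=0 gives ω₀ = 1/√(LC).
Step 2 — ω₀ = 1/√(0.002·9.54e-05) = 2289 rad/s.
Step 3 — f₀ = ω₀/(2π) = 364.4 Hz.

f₀ = 364.4 Hz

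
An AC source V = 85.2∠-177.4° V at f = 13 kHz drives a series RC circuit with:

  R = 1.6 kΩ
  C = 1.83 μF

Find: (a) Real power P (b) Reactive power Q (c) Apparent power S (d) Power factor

Step 1 — Angular frequency: ω = 2π·f = 2π·1.3e+04 = 8.168e+04 rad/s.
Step 2 — Component impedances:
  R: Z = R = 1600 Ω
  C: Z = 1/(jωC) = -j/(ω·C) = 0 - j6.69 Ω
Step 3 — Series combination: Z_total = R + C = 1600 - j6.69 Ω = 1600∠-0.2° Ω.
Step 4 — Source phasor: V = 85.2∠-177.4° V = -85.11 - j3.865 V.
Step 5 — Current: I = V / Z = -0.05318 - j0.002638 A = 0.05325∠-177.2° A.
Step 6 — Complex power: S = V·I* = 4.537 - j0.01897 VA.
Step 7 — Real power: P = Re(S) = 4.537 W.
Step 8 — Reactive power: Q = Im(S) = -0.01897 VAR.
Step 9 — Apparent power: |S| = 4.537 VA.
Step 10 — Power factor: PF = P/|S| = 1 (leading).

(a) P = 4.537 W  (b) Q = -0.01897 VAR  (c) S = 4.537 VA  (d) PF = 1 (leading)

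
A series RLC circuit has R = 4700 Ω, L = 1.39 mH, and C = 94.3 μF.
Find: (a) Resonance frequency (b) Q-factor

Step 1 — Resonance condition Im(Z)=0 gives ω₀ = 1/√(LC).
Step 2 — ω₀ = 1/√(0.00139·9.43e-05) = 2762 rad/s.
Step 3 — f₀ = ω₀/(2π) = 439.6 Hz.
Step 4 — Series Q: Q = ω₀L/R = 2762·0.00139/4700 = 0.0008169.

(a) f₀ = 439.6 Hz  (b) Q = 0.0008169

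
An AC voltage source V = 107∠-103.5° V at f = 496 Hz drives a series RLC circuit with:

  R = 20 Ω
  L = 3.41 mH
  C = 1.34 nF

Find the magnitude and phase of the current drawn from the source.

Step 1 — Angular frequency: ω = 2π·f = 2π·496 = 3116 rad/s.
Step 2 — Component impedances:
  R: Z = R = 20 Ω
  L: Z = jωL = j·3116·0.00341 = 0 + j10.63 Ω
  C: Z = 1/(jωC) = -j/(ω·C) = 0 - j2.395e+05 Ω
Step 3 — Series combination: Z_total = R + L + C = 20 - j2.394e+05 Ω = 2.394e+05∠-90.0° Ω.
Step 4 — Source phasor: V = 107∠-103.5° V = -24.98 - j104 V.
Step 5 — Ohm's law: I = V / Z_total = (-24.98 - j104) / (20 - j2.394e+05) = 0.0004345 - j0.0001044 A.
Step 6 — Convert to polar: |I| = 0.0004469 A, ∠I = -13.5°.

I = 0.0004469∠-13.5° A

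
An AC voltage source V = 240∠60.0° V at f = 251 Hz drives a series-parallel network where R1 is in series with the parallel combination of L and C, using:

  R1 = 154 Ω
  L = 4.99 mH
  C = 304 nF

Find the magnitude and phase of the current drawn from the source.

Step 1 — Angular frequency: ω = 2π·f = 2π·251 = 1577 rad/s.
Step 2 — Component impedances:
  R1: Z = R = 154 Ω
  L: Z = jωL = j·1577·0.00499 = 0 + j7.87 Ω
  C: Z = 1/(jωC) = -j/(ω·C) = 0 - j2086 Ω
Step 3 — Parallel branch: L || C = 1/(1/L + 1/C) = 0 + j7.899 Ω.
Step 4 — Series with R1: Z_total = R1 + (L || C) = 154 + j7.899 Ω = 154.2∠2.9° Ω.
Step 5 — Source phasor: V = 240∠60.0° V = 120 + j207.8 V.
Step 6 — Ohm's law: I = V / Z_total = (120 + j207.8) / (154 + j7.899) = 0.8462 + j1.306 A.
Step 7 — Convert to polar: |I| = 1.556 A, ∠I = 57.1°.

I = 1.556∠57.1° A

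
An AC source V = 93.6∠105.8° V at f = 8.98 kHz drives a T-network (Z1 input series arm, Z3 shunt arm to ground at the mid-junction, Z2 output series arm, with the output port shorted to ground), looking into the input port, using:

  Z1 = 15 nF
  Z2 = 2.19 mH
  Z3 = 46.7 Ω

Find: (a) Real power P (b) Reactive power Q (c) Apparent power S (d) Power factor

Step 1 — Angular frequency: ω = 2π·f = 2π·8980 = 5.642e+04 rad/s.
Step 2 — Component impedances:
  Z1: Z = 1/(jωC) = -j/(ω·C) = 0 - j1182 Ω
  Z2: Z = jωL = j·5.642e+04·0.00219 = 0 + j123.6 Ω
  Z3: Z = R = 46.7 Ω
Step 3 — With the output port shorted to ground, the output series arm Z2 runs from the junction to ground; the shunt arm Z3 also runs from the junction to ground. They appear in parallel: Z3 || Z2 = 40.86 + j15.44 Ω.
Step 4 — Series with input arm Z1: Z_in = Z1 + (Z3 || Z2) = 40.86 - j1166 Ω = 1167∠-88.0° Ω.
Step 5 — Source phasor: V = 93.6∠105.8° V = -25.49 + j90.06 V.
Step 6 — Current: I = V / Z = -0.0779 - j0.01913 A = 0.08022∠-166.2° A.
Step 7 — Complex power: S = V·I* = 0.263 - j7.504 VA.
Step 8 — Real power: P = Re(S) = 0.263 W.
Step 9 — Reactive power: Q = Im(S) = -7.504 VAR.
Step 10 — Apparent power: |S| = 7.508 VA.
Step 11 — Power factor: PF = P/|S| = 0.03502 (leading).

(a) P = 0.263 W  (b) Q = -7.504 VAR  (c) S = 7.508 VA  (d) PF = 0.03502 (leading)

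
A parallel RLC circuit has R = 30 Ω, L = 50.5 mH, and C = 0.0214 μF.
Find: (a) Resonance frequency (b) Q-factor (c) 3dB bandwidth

Step 1 — Resonance: ω₀ = 1/√(LC) = 1/√(0.0505·2.14e-08) = 3.042e+04 rad/s.
Step 2 — f₀ = ω₀/(2π) = 4841 Hz.
Step 3 — Parallel Q: Q = R/(ω₀L) = 30/(3.042e+04·0.0505) = 0.01953.
Step 4 — Bandwidth: Δω = ω₀/Q = 1.558e+06 rad/s; BW = Δω/(2π) = 2.479e+05 Hz.

(a) f₀ = 4841 Hz  (b) Q = 0.01953  (c) BW = 2.479e+05 Hz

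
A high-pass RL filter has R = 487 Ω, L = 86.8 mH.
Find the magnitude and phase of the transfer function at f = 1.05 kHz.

Step 1 — Angular frequency: ω = 2π·1050 = 6597 rad/s.
Step 2 — Transfer function: H(jω) = jωL/(R + jωL).
Step 3 — Numerator jωL = j·572.6; denominator R + jωL = 487 + j572.6.
Step 4 — H = 0.5803 + j0.4935.
Step 5 — Magnitude: |H| = 0.7618 (-2.4 dB); phase: φ = 40.4°.

|H| = 0.7618 (-2.4 dB), φ = 40.4°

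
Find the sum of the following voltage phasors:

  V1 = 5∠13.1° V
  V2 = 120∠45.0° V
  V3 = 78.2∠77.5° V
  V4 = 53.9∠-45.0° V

Step 1 — Convert each phasor to rectangular form:
  V1 = 5·(cos(13.1°) + j·sin(13.1°)) = 4.87 + j1.133 V
  V2 = 120·(cos(45.0°) + j·sin(45.0°)) = 84.85 + j84.85 V
  V3 = 78.2·(cos(77.5°) + j·sin(77.5°)) = 16.93 + j76.35 V
  V4 = 53.9·(cos(-45.0°) + j·sin(-45.0°)) = 38.11 - j38.11 V
Step 2 — Sum components: V_total = 144.8 + j124.2 V.
Step 3 — Convert to polar: |V_total| = 190.8 V, ∠V_total = 40.6°.

V_total = 190.8∠40.6° V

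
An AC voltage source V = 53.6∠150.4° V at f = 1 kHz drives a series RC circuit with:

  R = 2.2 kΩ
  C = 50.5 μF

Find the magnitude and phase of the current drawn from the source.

Step 1 — Angular frequency: ω = 2π·f = 2π·1000 = 6283 rad/s.
Step 2 — Component impedances:
  R: Z = R = 2200 Ω
  C: Z = 1/(jωC) = -j/(ω·C) = 0 - j3.152 Ω
Step 3 — Series combination: Z_total = R + C = 2200 - j3.152 Ω = 2200∠-0.1° Ω.
Step 4 — Source phasor: V = 53.6∠150.4° V = -46.6 + j26.48 V.
Step 5 — Ohm's law: I = V / Z_total = (-46.6 + j26.48) / (2200 - j3.152) = -0.0212 + j0.012 A.
Step 6 — Convert to polar: |I| = 0.02436 A, ∠I = 150.5°.

I = 0.02436∠150.5° A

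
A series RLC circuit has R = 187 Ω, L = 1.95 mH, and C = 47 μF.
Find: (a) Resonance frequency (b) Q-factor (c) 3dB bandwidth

Step 1 — Resonance: ω₀ = 1/√(LC) = 1/√(0.00195·4.7e-05) = 3303 rad/s.
Step 2 — f₀ = ω₀/(2π) = 525.7 Hz.
Step 3 — Series Q: Q = ω₀L/R = 3303·0.00195/187 = 0.03445.
Step 4 — Bandwidth: Δω = ω₀/Q = 9.59e+04 rad/s; BW = Δω/(2π) = 1.526e+04 Hz.

(a) f₀ = 525.7 Hz  (b) Q = 0.03445  (c) BW = 1.526e+04 Hz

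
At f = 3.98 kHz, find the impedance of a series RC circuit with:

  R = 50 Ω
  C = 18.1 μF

Step 1 — Angular frequency: ω = 2π·f = 2π·3980 = 2.501e+04 rad/s.
Step 2 — Component impedances:
  R: Z = R = 50 Ω
  C: Z = 1/(jωC) = -j/(ω·C) = 0 - j2.209 Ω
Step 3 — Series combination: Z_total = R + C = 50 - j2.209 Ω = 50.05∠-2.5° Ω.

Z = 50 - j2.209 Ω = 50.05∠-2.5° Ω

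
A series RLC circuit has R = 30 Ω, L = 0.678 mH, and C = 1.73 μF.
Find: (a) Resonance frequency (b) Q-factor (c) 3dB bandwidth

Step 1 — Resonance condition Im(Z)=0 gives ω₀ = 1/√(LC).
Step 2 — ω₀ = 1/√(0.000678·1.73e-06) = 2.92e+04 rad/s.
Step 3 — f₀ = ω₀/(2π) = 4647 Hz.
Step 4 — Series Q: Q = ω₀L/R = 2.92e+04·0.000678/30 = 0.6599.
Step 5 — 3dB bandwidth: Δω = ω₀/Q = 4.425e+04 rad/s; BW = Δω/(2π) = 7042 Hz.

(a) f₀ = 4647 Hz  (b) Q = 0.6599  (c) BW = 7042 Hz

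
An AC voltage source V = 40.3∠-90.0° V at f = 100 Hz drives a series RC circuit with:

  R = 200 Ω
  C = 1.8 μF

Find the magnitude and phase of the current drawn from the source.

Step 1 — Angular frequency: ω = 2π·f = 2π·100 = 628.3 rad/s.
Step 2 — Component impedances:
  R: Z = R = 200 Ω
  C: Z = 1/(jωC) = -j/(ω·C) = 0 - j884.2 Ω
Step 3 — Series combination: Z_total = R + C = 200 - j884.2 Ω = 906.5∠-77.3° Ω.
Step 4 — Source phasor: V = 40.3∠-90.0° V = 0 - j40.3 V.
Step 5 — Ohm's law: I = V / Z_total = (0 - j40.3) / (200 - j884.2) = 0.04336 - j0.009808 A.
Step 6 — Convert to polar: |I| = 0.04446 A, ∠I = -12.7°.

I = 0.04446∠-12.7° A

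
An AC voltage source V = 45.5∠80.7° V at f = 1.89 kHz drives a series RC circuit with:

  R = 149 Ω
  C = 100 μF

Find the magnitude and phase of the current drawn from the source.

Step 1 — Angular frequency: ω = 2π·f = 2π·1890 = 1.188e+04 rad/s.
Step 2 — Component impedances:
  R: Z = R = 149 Ω
  C: Z = 1/(jωC) = -j/(ω·C) = 0 - j0.8421 Ω
Step 3 — Series combination: Z_total = R + C = 149 - j0.8421 Ω = 149∠-0.3° Ω.
Step 4 — Source phasor: V = 45.5∠80.7° V = 7.353 + j44.9 V.
Step 5 — Ohm's law: I = V / Z_total = (7.353 + j44.9) / (149 - j0.8421) = 0.04764 + j0.3016 A.
Step 6 — Convert to polar: |I| = 0.3054 A, ∠I = 81.0°.

I = 0.3054∠81.0° A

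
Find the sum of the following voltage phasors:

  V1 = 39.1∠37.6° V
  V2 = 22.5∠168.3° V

Step 1 — Convert each phasor to rectangular form:
  V1 = 39.1·(cos(37.6°) + j·sin(37.6°)) = 30.98 + j23.86 V
  V2 = 22.5·(cos(168.3°) + j·sin(168.3°)) = -22.03 + j4.563 V
Step 2 — Sum components: V_total = 8.946 + j28.42 V.
Step 3 — Convert to polar: |V_total| = 29.79 V, ∠V_total = 72.5°.

V_total = 29.79∠72.5° V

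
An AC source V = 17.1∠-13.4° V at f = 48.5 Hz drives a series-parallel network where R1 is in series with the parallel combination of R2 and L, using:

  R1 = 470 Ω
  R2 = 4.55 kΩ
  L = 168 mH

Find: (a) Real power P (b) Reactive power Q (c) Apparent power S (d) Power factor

Step 1 — Angular frequency: ω = 2π·f = 2π·48.5 = 304.7 rad/s.
Step 2 — Component impedances:
  R1: Z = R = 470 Ω
  R2: Z = R = 4550 Ω
  L: Z = jωL = j·304.7·0.168 = 0 + j51.2 Ω
Step 3 — Parallel branch: R2 || L = 1/(1/R2 + 1/L) = 0.576 + j51.19 Ω.
Step 4 — Series with R1: Z_total = R1 + (R2 || L) = 470.6 + j51.19 Ω = 473.4∠6.2° Ω.
Step 5 — Source phasor: V = 17.1∠-13.4° V = 16.63 - j3.963 V.
Step 6 — Current: I = V / Z = 0.03403 - j0.01212 A = 0.03613∠-19.6° A.
Step 7 — Complex power: S = V·I* = 0.6141 + j0.0668 VA.
Step 8 — Real power: P = Re(S) = 0.6141 W.
Step 9 — Reactive power: Q = Im(S) = 0.0668 VAR.
Step 10 — Apparent power: |S| = 0.6177 VA.
Step 11 — Power factor: PF = P/|S| = 0.9941 (lagging).

(a) P = 0.6141 W  (b) Q = 0.0668 VAR  (c) S = 0.6177 VA  (d) PF = 0.9941 (lagging)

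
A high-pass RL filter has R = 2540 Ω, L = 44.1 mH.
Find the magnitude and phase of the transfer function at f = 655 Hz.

Step 1 — Angular frequency: ω = 2π·655 = 4115 rad/s.
Step 2 — Transfer function: H(jω) = jωL/(R + jωL).
Step 3 — Numerator jωL = j·181.5; denominator R + jωL = 2540 + j181.5.
Step 4 — H = 0.00508 + j0.07109.
Step 5 — Magnitude: |H| = 0.07127 (-22.9 dB); phase: φ = 85.9°.

|H| = 0.07127 (-22.9 dB), φ = 85.9°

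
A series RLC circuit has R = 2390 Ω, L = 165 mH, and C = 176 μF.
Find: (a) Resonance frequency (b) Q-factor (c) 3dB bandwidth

Step 1 — Resonance: ω₀ = 1/√(LC) = 1/√(0.165·0.000176) = 185.6 rad/s.
Step 2 — f₀ = ω₀/(2π) = 29.53 Hz.
Step 3 — Series Q: Q = ω₀L/R = 185.6·0.165/2390 = 0.01281.
Step 4 — Bandwidth: Δω = ω₀/Q = 1.448e+04 rad/s; BW = Δω/(2π) = 2305 Hz.

(a) f₀ = 29.53 Hz  (b) Q = 0.01281  (c) BW = 2305 Hz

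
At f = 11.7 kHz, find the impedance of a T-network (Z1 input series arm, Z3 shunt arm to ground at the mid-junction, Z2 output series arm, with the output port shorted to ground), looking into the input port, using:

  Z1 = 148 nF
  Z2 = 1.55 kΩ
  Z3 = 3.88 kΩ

Step 1 — Angular frequency: ω = 2π·f = 2π·1.17e+04 = 7.351e+04 rad/s.
Step 2 — Component impedances:
  Z1: Z = 1/(jωC) = -j/(ω·C) = 0 - j91.91 Ω
  Z2: Z = R = 1550 Ω
  Z3: Z = R = 3880 Ω
Step 3 — With the output port shorted to ground, the output series arm Z2 runs from the junction to ground; the shunt arm Z3 also runs from the junction to ground. They appear in parallel: Z3 || Z2 = 1108 Ω.
Step 4 — Series with input arm Z1: Z_in = Z1 + (Z3 || Z2) = 1108 - j91.91 Ω = 1111∠-4.7° Ω.

Z = 1108 - j91.91 Ω = 1111∠-4.7° Ω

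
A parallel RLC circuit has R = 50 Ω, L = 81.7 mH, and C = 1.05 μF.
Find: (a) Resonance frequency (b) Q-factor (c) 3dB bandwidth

Step 1 — Resonance: ω₀ = 1/√(LC) = 1/√(0.0817·1.05e-06) = 3414 rad/s.
Step 2 — f₀ = ω₀/(2π) = 543.4 Hz.
Step 3 — Parallel Q: Q = R/(ω₀L) = 50/(3414·0.0817) = 0.1792.
Step 4 — Bandwidth: Δω = ω₀/Q = 1.905e+04 rad/s; BW = Δω/(2π) = 3032 Hz.

(a) f₀ = 543.4 Hz  (b) Q = 0.1792  (c) BW = 3032 Hz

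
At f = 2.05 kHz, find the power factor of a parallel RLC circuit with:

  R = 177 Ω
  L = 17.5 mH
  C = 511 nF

Step 1 — Angular frequency: ω = 2π·f = 2π·2050 = 1.288e+04 rad/s.
Step 2 — Component impedances:
  R: Z = R = 177 Ω
  L: Z = jωL = j·1.288e+04·0.0175 = 0 + j225.4 Ω
  C: Z = 1/(jωC) = -j/(ω·C) = 0 - j151.9 Ω
Step 3 — Parallel combination: 1/Z_total = 1/R + 1/L + 1/C; Z_total = 154.7 - j58.75 Ω = 165.5∠-20.8° Ω.
Step 4 — Power factor: PF = cos(φ) = Re(Z)/|Z| = 154.69/165.47 = 0.9349.
Step 5 — Type: Im(Z) = -58.75 ⇒ leading (phase φ = -20.8°).

PF = 0.9349 (leading, φ = -20.8°)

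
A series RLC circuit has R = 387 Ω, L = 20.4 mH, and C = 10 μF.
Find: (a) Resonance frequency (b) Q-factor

Step 1 — Resonance condition Im(Z)=0 gives ω₀ = 1/√(LC).
Step 2 — ω₀ = 1/√(0.0204·1e-05) = 2214 rad/s.
Step 3 — f₀ = ω₀/(2π) = 352.4 Hz.
Step 4 — Series Q: Q = ω₀L/R = 2214·0.0204/387 = 0.1167.

(a) f₀ = 352.4 Hz  (b) Q = 0.1167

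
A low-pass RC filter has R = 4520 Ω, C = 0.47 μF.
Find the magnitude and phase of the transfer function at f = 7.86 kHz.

Step 1 — Angular frequency: ω = 2π·7860 = 4.939e+04 rad/s.
Step 2 — Transfer function: H(jω) = 1/(1 + jωRC).
Step 3 — Denominator: 1 + jωRC = 1 + j·4.939e+04·4520·4.7e-07 = 1 + j104.9.
Step 4 — H = 9.084e-05 - j0.009531.
Step 5 — Magnitude: |H| = 0.009531 (-40.4 dB); phase: φ = -89.5°.

|H| = 0.009531 (-40.4 dB), φ = -89.5°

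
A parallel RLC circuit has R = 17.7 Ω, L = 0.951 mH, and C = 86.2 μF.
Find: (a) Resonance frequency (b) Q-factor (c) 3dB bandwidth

Step 1 — Resonance: ω₀ = 1/√(LC) = 1/√(0.000951·8.62e-05) = 3493 rad/s.
Step 2 — f₀ = ω₀/(2π) = 555.9 Hz.
Step 3 — Parallel Q: Q = R/(ω₀L) = 17.7/(3493·0.000951) = 5.329.
Step 4 — Bandwidth: Δω = ω₀/Q = 655.4 rad/s; BW = Δω/(2π) = 104.3 Hz.

(a) f₀ = 555.9 Hz  (b) Q = 5.329  (c) BW = 104.3 Hz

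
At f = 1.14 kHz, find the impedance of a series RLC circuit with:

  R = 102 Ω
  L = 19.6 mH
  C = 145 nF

Step 1 — Angular frequency: ω = 2π·f = 2π·1140 = 7163 rad/s.
Step 2 — Component impedances:
  R: Z = R = 102 Ω
  L: Z = jωL = j·7163·0.0196 = 0 + j140.4 Ω
  C: Z = 1/(jωC) = -j/(ω·C) = 0 - j962.8 Ω
Step 3 — Series combination: Z_total = R + L + C = 102 - j822.4 Ω = 828.7∠-82.9° Ω.

Z = 102 - j822.4 Ω = 828.7∠-82.9° Ω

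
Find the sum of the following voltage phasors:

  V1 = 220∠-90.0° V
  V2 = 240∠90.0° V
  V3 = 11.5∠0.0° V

Step 1 — Convert each phasor to rectangular form:
  V1 = 220·(cos(-90.0°) + j·sin(-90.0°)) = 0 - j220 V
  V2 = 240·(cos(90.0°) + j·sin(90.0°)) = 0 + j240 V
  V3 = 11.5·(cos(0.0°) + j·sin(0.0°)) = 11.5 V
Step 2 — Sum components: V_total = 11.5 + j20 V.
Step 3 — Convert to polar: |V_total| = 23.07 V, ∠V_total = 60.1°.

V_total = 23.07∠60.1° V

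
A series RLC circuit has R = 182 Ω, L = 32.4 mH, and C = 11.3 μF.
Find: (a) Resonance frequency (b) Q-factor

Step 1 — Resonance condition Im(Z)=0 gives ω₀ = 1/√(LC).
Step 2 — ω₀ = 1/√(0.0324·1.13e-05) = 1653 rad/s.
Step 3 — f₀ = ω₀/(2π) = 263 Hz.
Step 4 — Series Q: Q = ω₀L/R = 1653·0.0324/182 = 0.2942.

(a) f₀ = 263 Hz  (b) Q = 0.2942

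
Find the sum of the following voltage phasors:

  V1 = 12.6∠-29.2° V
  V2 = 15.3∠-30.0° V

Step 1 — Convert each phasor to rectangular form:
  V1 = 12.6·(cos(-29.2°) + j·sin(-29.2°)) = 11 - j6.147 V
  V2 = 15.3·(cos(-30.0°) + j·sin(-30.0°)) = 13.25 - j7.65 V
Step 2 — Sum components: V_total = 24.25 - j13.8 V.
Step 3 — Convert to polar: |V_total| = 27.9 V, ∠V_total = -29.6°.

V_total = 27.9∠-29.6° V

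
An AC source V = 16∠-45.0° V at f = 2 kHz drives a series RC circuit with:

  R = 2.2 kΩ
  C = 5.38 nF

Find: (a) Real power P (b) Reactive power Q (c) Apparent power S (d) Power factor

Step 1 — Angular frequency: ω = 2π·f = 2π·2000 = 1.257e+04 rad/s.
Step 2 — Component impedances:
  R: Z = R = 2200 Ω
  C: Z = 1/(jωC) = -j/(ω·C) = 0 - j1.479e+04 Ω
Step 3 — Series combination: Z_total = R + C = 2200 - j1.479e+04 Ω = 1.495e+04∠-81.5° Ω.
Step 4 — Source phasor: V = 16∠-45.0° V = 11.31 - j11.31 V.
Step 5 — Current: I = V / Z = 0.0008596 + j0.000637 A = 0.00107∠36.5° A.
Step 6 — Complex power: S = V·I* = 0.002519 - j0.01693 VA.
Step 7 — Real power: P = Re(S) = 0.002519 W.
Step 8 — Reactive power: Q = Im(S) = -0.01693 VAR.
Step 9 — Apparent power: |S| = 0.01712 VA.
Step 10 — Power factor: PF = P/|S| = 0.1471 (leading).

(a) P = 0.002519 W  (b) Q = -0.01693 VAR  (c) S = 0.01712 VA  (d) PF = 0.1471 (leading)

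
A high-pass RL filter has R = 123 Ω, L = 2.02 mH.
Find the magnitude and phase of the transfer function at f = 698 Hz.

Step 1 — Angular frequency: ω = 2π·698 = 4386 rad/s.
Step 2 — Transfer function: H(jω) = jωL/(R + jωL).
Step 3 — Numerator jωL = j·8.859; denominator R + jωL = 123 + j8.859.
Step 4 — H = 0.005161 + j0.07165.
Step 5 — Magnitude: |H| = 0.07184 (-22.9 dB); phase: φ = 85.9°.

|H| = 0.07184 (-22.9 dB), φ = 85.9°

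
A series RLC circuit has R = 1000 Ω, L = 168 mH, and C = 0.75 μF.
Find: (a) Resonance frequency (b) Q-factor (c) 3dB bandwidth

Step 1 — Resonance: ω₀ = 1/√(LC) = 1/√(0.168·7.5e-07) = 2817 rad/s.
Step 2 — f₀ = ω₀/(2π) = 448.4 Hz.
Step 3 — Series Q: Q = ω₀L/R = 2817·0.168/1000 = 0.4733.
Step 4 — Bandwidth: Δω = ω₀/Q = 5952 rad/s; BW = Δω/(2π) = 947.4 Hz.

(a) f₀ = 448.4 Hz  (b) Q = 0.4733  (c) BW = 947.4 Hz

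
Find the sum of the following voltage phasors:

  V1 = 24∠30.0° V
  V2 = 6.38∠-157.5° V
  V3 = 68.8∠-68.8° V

Step 1 — Convert each phasor to rectangular form:
  V1 = 24·(cos(30.0°) + j·sin(30.0°)) = 20.78 + j12 V
  V2 = 6.38·(cos(-157.5°) + j·sin(-157.5°)) = -5.894 - j2.442 V
  V3 = 68.8·(cos(-68.8°) + j·sin(-68.8°)) = 24.88 - j64.14 V
Step 2 — Sum components: V_total = 39.77 - j54.59 V.
Step 3 — Convert to polar: |V_total| = 67.54 V, ∠V_total = -53.9°.

V_total = 67.54∠-53.9° V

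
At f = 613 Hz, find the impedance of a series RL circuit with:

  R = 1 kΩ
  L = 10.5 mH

Step 1 — Angular frequency: ω = 2π·f = 2π·613 = 3852 rad/s.
Step 2 — Component impedances:
  R: Z = R = 1000 Ω
  L: Z = jωL = j·3852·0.0105 = 0 + j40.44 Ω
Step 3 — Series combination: Z_total = R + L = 1000 + j40.44 Ω = 1001∠2.3° Ω.

Z = 1000 + j40.44 Ω = 1001∠2.3° Ω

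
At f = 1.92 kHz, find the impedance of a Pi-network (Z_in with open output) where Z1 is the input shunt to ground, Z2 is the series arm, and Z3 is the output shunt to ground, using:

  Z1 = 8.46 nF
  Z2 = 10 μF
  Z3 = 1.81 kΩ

Step 1 — Angular frequency: ω = 2π·f = 2π·1920 = 1.206e+04 rad/s.
Step 2 — Component impedances:
  Z1: Z = 1/(jωC) = -j/(ω·C) = 0 - j9798 Ω
  Z2: Z = 1/(jωC) = -j/(ω·C) = 0 - j8.289 Ω
  Z3: Z = R = 1810 Ω
Step 3 — With open output, the series arm Z2 and the output shunt Z3 appear in series to ground: Z2 + Z3 = 1810 - j8.289 Ω.
Step 4 — Parallel with input shunt Z1: Z_in = Z1 || (Z2 + Z3) = 1747 - j330.8 Ω = 1778∠-10.7° Ω.

Z = 1747 - j330.8 Ω = 1778∠-10.7° Ω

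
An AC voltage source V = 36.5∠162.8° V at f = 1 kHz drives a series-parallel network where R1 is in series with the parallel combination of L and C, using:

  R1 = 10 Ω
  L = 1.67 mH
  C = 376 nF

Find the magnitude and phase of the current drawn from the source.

Step 1 — Angular frequency: ω = 2π·f = 2π·1000 = 6283 rad/s.
Step 2 — Component impedances:
  R1: Z = R = 10 Ω
  L: Z = jωL = j·6283·0.00167 = 0 + j10.49 Ω
  C: Z = 1/(jωC) = -j/(ω·C) = 0 - j423.3 Ω
Step 3 — Parallel branch: L || C = 1/(1/L + 1/C) = 0 + j10.76 Ω.
Step 4 — Series with R1: Z_total = R1 + (L || C) = 10 + j10.76 Ω = 14.69∠47.1° Ω.
Step 5 — Source phasor: V = 36.5∠162.8° V = -34.87 + j10.79 V.
Step 6 — Ohm's law: I = V / Z_total = (-34.87 + j10.79) / (10 + j10.76) = -1.078 + j2.239 A.
Step 7 — Convert to polar: |I| = 2.485 A, ∠I = 115.7°.

I = 2.485∠115.7° A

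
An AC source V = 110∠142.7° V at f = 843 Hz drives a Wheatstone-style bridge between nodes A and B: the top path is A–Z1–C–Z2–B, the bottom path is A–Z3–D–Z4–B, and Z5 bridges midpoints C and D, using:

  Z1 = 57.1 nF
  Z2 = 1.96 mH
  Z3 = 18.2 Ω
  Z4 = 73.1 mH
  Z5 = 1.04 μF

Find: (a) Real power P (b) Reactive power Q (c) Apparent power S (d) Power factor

Step 1 — Angular frequency: ω = 2π·f = 2π·843 = 5297 rad/s.
Step 2 — Component impedances:
  Z1: Z = 1/(jωC) = -j/(ω·C) = 0 - j3306 Ω
  Z2: Z = jωL = j·5297·0.00196 = 0 + j10.38 Ω
  Z3: Z = R = 18.2 Ω
  Z4: Z = jωL = j·5297·0.0731 = 0 + j387.2 Ω
  Z5: Z = 1/(jωC) = -j/(ω·C) = 0 - j181.5 Ω
Step 3 — Bridge requires nodal analysis (the Z5 bridge couples midpoints C and D, so the two paths cannot be reduced to a simple series/parallel combination). Setting node B to ground and injecting 1 A at node A, the 3-node admittance system at A, C, D solves to V_A = Z_AB = 15.09 - j277.7 Ω = 278.2∠-86.9° Ω.
Step 4 — Source phasor: V = 110∠142.7° V = -87.5 + j66.66 V.
Step 5 — Current: I = V / Z = -0.2564 - j0.3011 A = 0.3955∠-130.4° A.
Step 6 — Complex power: S = V·I* = 2.36 - j43.44 VA.
Step 7 — Real power: P = Re(S) = 2.36 W.
Step 8 — Reactive power: Q = Im(S) = -43.44 VAR.
Step 9 — Apparent power: |S| = 43.5 VA.
Step 10 — Power factor: PF = P/|S| = 0.05426 (leading).

(a) P = 2.36 W  (b) Q = -43.44 VAR  (c) S = 43.5 VA  (d) PF = 0.05426 (leading)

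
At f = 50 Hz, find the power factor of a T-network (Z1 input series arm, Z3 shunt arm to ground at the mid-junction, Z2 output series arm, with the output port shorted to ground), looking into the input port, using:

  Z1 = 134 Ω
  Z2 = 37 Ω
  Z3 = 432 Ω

Step 1 — Angular frequency: ω = 2π·f = 2π·50 = 314.2 rad/s.
Step 2 — Component impedances:
  Z1: Z = R = 134 Ω
  Z2: Z = R = 37 Ω
  Z3: Z = R = 432 Ω
Step 3 — With the output port shorted to ground, the output series arm Z2 runs from the junction to ground; the shunt arm Z3 also runs from the junction to ground. They appear in parallel: Z3 || Z2 = 34.08 Ω.
Step 4 — Series with input arm Z1: Z_in = Z1 + (Z3 || Z2) = 168.1 Ω = 168.1∠0.0° Ω.
Step 5 — Power factor: PF = cos(φ) = Re(Z)/|Z| = 168.1/168.1 = 1.
Step 6 — Type: Im(Z) = 0 ⇒ unity (phase φ = 0.0°).

PF = 1 (unity, φ = 0.0°)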